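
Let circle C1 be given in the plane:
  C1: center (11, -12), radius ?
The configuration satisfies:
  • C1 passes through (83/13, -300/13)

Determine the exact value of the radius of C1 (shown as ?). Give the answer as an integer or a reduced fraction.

12

1. [C1∋P]  r_C1² − 144 = 0  ⇒  r_C1 = 12 (r>0 drops 1)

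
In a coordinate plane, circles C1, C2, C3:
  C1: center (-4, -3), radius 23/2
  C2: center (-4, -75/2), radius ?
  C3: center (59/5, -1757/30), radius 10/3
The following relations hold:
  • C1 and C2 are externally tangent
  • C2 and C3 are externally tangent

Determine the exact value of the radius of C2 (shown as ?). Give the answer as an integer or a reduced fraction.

23

1. [ext C1·C2]  r_C2² + 23r_C2 − 1058 = 0  ⇒  r_C2 = 23 (r>0 drops 1)
2. [ext C2·C3]  r_C2² + (20/3)r_C2 − 2047/3 = 0  ⇒  r_C2 = 23 (r>0 drops 1)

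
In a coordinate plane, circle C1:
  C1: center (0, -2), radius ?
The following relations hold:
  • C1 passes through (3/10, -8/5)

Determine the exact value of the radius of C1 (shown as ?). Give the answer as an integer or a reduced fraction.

1. [C1∋P]  r_C1² − 1/4 = 0  ⇒  r_C1 = 1/2 (r>0 drops 1)

1/2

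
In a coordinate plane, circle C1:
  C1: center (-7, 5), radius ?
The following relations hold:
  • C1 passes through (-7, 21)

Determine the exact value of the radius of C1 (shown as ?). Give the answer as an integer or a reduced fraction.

1. [C1∋P]  r_C1² − 256 = 0  ⇒  r_C1 = 16 (r>0 drops 1)

16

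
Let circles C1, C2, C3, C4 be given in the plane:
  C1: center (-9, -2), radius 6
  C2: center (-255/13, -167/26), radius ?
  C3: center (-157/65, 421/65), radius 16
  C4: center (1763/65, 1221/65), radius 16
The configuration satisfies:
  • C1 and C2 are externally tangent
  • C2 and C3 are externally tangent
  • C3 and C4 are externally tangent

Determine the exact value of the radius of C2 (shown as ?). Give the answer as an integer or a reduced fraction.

1. [ext C1·C2]  r_C2² + 12r_C2 − 385/4 = 0  ⇒  r_C2 = 11/2 (r>0 drops 1)
2. [ext C2·C3]  r_C2² + 32r_C2 − 825/4 = 0  ⇒  r_C2 = 11/2 (r>0 drops 1)

11/2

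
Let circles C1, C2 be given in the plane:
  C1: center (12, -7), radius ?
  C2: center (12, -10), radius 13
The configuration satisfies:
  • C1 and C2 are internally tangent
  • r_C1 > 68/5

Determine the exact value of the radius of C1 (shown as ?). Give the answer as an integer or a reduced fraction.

1. [int C1,C2]  r_C1² − 26r_C1 + 160 = 0  ⇒  r_C1 = 10 or 16
2. given r_C1 > 68/5: keep 16

16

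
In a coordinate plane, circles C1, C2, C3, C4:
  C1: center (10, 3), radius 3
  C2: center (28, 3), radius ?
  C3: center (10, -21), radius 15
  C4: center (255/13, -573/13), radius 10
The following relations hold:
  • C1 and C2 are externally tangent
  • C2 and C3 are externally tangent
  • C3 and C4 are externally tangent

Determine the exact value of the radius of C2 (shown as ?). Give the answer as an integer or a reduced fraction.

15

1. [ext C1·C2]  r_C2² + 6r_C2 − 315 = 0  ⇒  r_C2 = 15 (r>0 drops 1)
2. [ext C2·C3]  r_C2² + 30r_C2 − 675 = 0  ⇒  r_C2 = 15 (r>0 drops 1)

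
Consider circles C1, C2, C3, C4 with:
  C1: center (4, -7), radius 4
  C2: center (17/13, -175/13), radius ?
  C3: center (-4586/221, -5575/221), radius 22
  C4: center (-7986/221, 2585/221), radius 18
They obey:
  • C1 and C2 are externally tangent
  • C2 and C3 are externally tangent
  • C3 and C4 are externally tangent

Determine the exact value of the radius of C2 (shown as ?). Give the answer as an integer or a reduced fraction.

1. [ext C1·C2]  r_C2² + 8r_C2 − 33 = 0  ⇒  r_C2 = 3 (r>0 drops 1)
2. [ext C2·C3]  r_C2² + 44r_C2 − 141 = 0  ⇒  r_C2 = 3 (r>0 drops 1)

3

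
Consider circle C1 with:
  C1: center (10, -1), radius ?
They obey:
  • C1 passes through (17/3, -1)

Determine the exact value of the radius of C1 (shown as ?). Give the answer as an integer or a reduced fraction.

1. [C1∋P]  r_C1² − 169/9 = 0  ⇒  r_C1 = 13/3 (r>0 drops 1)

13/3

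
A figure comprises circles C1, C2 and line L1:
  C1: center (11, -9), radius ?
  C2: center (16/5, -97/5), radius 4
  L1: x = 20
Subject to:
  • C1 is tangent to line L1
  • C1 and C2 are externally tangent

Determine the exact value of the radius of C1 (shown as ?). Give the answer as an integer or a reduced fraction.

9

1. [C1‖L1]  r_C1² − 81 = 0  ⇒  r_C1 = 9 (r>0 drops 1)
2. [ext C1·C2]  r_C1² + 8r_C1 − 153 = 0  ⇒  r_C1 = 9 (r>0 drops 1)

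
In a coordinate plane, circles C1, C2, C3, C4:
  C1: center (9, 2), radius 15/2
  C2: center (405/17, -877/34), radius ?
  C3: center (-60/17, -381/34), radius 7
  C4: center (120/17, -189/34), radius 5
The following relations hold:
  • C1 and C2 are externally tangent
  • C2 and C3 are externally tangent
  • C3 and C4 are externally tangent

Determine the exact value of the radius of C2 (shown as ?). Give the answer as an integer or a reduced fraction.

1. [ext C1·C2]  r_C2² + 15r_C2 − 936 = 0  ⇒  r_C2 = 24 (r>0 drops 1)
2. [ext C2·C3]  r_C2² + 14r_C2 − 912 = 0  ⇒  r_C2 = 24 (r>0 drops 1)

24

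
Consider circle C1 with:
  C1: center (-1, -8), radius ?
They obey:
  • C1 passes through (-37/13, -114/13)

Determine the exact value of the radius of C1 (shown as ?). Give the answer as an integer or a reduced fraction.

1. [C1∋P]  r_C1² − 4 = 0  ⇒  r_C1 = 2 (r>0 drops 1)

2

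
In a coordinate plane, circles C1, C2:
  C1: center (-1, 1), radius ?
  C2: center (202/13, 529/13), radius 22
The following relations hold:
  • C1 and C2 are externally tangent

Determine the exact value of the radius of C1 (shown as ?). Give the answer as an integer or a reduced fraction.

21

1. [ext C1·C2]  r_C1² + 44r_C1 − 1365 = 0  ⇒  r_C1 = 21 (r>0 drops 1)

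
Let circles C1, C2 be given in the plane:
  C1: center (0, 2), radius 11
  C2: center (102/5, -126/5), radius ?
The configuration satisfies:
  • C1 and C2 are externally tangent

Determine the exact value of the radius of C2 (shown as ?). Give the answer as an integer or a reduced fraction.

1. [ext C1·C2]  r_C2² + 22r_C2 − 1035 = 0  ⇒  r_C2 = 23 (r>0 drops 1)

23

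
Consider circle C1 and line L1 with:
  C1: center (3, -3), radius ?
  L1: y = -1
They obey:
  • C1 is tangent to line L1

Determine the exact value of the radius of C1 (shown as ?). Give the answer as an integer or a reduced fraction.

2

1. [C1‖L1]  r_C1² − 4 = 0  ⇒  r_C1 = 2 (r>0 drops 1)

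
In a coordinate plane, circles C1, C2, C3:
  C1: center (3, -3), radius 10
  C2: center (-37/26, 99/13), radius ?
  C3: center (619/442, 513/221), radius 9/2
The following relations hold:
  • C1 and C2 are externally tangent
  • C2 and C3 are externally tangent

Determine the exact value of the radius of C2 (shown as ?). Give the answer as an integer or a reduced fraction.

3/2

1. [ext C1·C2]  r_C2² + 20r_C2 − 129/4 = 0  ⇒  r_C2 = 3/2 (r>0 drops 1)
2. [ext C2·C3]  r_C2² + 9r_C2 − 63/4 = 0  ⇒  r_C2 = 3/2 (r>0 drops 1)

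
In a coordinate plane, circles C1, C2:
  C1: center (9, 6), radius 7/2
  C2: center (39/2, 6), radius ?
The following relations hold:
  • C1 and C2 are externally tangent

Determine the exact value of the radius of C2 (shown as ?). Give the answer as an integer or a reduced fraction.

7

1. [ext C1·C2]  r_C2² + 7r_C2 − 98 = 0  ⇒  r_C2 = 7 (r>0 drops 1)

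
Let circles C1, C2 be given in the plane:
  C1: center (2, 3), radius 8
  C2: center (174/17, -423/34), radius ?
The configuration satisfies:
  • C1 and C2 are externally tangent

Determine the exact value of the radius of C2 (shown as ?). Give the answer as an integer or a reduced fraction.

1. [ext C1·C2]  r_C2² + 16r_C2 − 969/4 = 0  ⇒  r_C2 = 19/2 (r>0 drops 1)

19/2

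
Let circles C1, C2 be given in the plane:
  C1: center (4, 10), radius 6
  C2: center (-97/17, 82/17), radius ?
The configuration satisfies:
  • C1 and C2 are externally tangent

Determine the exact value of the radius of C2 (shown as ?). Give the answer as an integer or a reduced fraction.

5

1. [ext C1·C2]  r_C2² + 12r_C2 − 85 = 0  ⇒  r_C2 = 5 (r>0 drops 1)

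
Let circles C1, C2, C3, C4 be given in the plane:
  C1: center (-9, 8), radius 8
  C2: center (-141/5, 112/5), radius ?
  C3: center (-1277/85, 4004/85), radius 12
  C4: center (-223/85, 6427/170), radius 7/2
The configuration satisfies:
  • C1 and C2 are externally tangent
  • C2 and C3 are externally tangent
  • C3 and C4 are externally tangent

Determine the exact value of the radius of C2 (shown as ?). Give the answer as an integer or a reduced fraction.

1. [ext C1·C2]  r_C2² + 16r_C2 − 512 = 0  ⇒  r_C2 = 16 (r>0 drops 1)
2. [ext C2·C3]  r_C2² + 24r_C2 − 640 = 0  ⇒  r_C2 = 16 (r>0 drops 1)

16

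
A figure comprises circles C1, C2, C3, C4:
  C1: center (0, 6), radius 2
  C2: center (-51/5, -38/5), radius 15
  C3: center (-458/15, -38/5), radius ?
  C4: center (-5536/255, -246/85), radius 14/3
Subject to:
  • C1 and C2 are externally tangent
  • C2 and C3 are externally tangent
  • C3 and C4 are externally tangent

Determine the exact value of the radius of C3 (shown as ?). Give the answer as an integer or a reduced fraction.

1. [ext C2·C3]  r_C3² + 30r_C3 − 1696/9 = 0  ⇒  r_C3 = 16/3 (r>0 drops 1)
2. [ext C3·C4]  r_C3² + (28/3)r_C3 − 704/9 = 0  ⇒  r_C3 = 16/3 (r>0 drops 1)

16/3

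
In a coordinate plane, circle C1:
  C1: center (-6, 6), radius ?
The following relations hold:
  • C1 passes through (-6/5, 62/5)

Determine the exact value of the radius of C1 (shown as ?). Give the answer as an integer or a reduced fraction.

1. [C1∋P]  r_C1² − 64 = 0  ⇒  r_C1 = 8 (r>0 drops 1)

8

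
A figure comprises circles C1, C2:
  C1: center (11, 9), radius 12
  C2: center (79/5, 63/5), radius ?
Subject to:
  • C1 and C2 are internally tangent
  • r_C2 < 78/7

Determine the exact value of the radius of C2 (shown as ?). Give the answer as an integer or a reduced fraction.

1. [int C1,C2]  r_C2² − 24r_C2 + 108 = 0  ⇒  r_C2 = 6 or 18
2. given r_C2 < 78/7: keep 6

6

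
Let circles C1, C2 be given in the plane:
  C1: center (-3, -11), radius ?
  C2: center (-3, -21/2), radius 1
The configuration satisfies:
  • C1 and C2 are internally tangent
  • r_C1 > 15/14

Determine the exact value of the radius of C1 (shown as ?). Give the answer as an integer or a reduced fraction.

3/2

1. [int C1,C2]  r_C1² − 2r_C1 + 3/4 = 0  ⇒  r_C1 = 1/2 or 3/2
2. given r_C1 > 15/14: keep 3/2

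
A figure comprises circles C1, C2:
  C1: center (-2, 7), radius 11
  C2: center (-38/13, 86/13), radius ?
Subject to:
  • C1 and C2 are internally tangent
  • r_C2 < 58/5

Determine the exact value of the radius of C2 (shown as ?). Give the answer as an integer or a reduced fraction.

10

1. [int C1,C2]  r_C2² − 22r_C2 + 120 = 0  ⇒  r_C2 = 10 or 12
2. given r_C2 < 58/5: keep 10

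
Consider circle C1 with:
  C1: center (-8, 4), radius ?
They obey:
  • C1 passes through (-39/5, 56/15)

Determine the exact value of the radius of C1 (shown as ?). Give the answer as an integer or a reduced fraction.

1/3

1. [C1∋P]  r_C1² − 1/9 = 0  ⇒  r_C1 = 1/3 (r>0 drops 1)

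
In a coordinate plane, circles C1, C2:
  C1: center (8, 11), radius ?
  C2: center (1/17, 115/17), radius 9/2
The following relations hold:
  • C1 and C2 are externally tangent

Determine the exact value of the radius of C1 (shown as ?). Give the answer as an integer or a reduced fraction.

9/2

1. [ext C1·C2]  r_C1² + 9r_C1 − 243/4 = 0  ⇒  r_C1 = 9/2 (r>0 drops 1)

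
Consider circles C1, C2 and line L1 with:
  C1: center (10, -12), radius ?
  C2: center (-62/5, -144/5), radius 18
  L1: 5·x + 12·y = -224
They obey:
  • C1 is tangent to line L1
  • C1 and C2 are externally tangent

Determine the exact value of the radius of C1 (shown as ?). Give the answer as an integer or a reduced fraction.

1. [C1‖L1]  r_C1² − 100 = 0  ⇒  r_C1 = 10 (r>0 drops 1)
2. [ext C1·C2]  r_C1² + 36r_C1 − 460 = 0  ⇒  r_C1 = 10 (r>0 drops 1)

10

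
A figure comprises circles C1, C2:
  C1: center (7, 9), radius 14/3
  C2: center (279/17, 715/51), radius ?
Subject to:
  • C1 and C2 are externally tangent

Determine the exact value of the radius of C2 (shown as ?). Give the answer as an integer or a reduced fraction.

6

1. [ext C1·C2]  r_C2² + (28/3)r_C2 − 92 = 0  ⇒  r_C2 = 6 (r>0 drops 1)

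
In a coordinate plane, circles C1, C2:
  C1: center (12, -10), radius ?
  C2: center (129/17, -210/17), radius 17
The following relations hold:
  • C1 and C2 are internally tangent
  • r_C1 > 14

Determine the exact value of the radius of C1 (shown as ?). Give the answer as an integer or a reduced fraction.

1. [int C1,C2]  r_C1² − 34r_C1 + 264 = 0  ⇒  r_C1 = 12 or 22
2. given r_C1 > 14: keep 22

22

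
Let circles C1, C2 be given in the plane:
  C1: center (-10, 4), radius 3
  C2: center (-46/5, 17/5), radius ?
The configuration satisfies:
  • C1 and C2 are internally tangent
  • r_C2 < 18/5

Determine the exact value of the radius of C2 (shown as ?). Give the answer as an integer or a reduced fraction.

2

1. [int C1,C2]  r_C2² − 6r_C2 + 8 = 0  ⇒  r_C2 = 2 or 4
2. given r_C2 < 18/5: keep 2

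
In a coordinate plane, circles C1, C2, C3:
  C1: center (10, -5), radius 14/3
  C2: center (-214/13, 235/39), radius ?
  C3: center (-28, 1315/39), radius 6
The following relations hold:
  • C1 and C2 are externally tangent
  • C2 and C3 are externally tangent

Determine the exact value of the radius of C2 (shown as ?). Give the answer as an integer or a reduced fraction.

1. [ext C1·C2]  r_C2² + (28/3)r_C2 − 800 = 0  ⇒  r_C2 = 24 (r>0 drops 1)
2. [ext C2·C3]  r_C2² + 12r_C2 − 864 = 0  ⇒  r_C2 = 24 (r>0 drops 1)

24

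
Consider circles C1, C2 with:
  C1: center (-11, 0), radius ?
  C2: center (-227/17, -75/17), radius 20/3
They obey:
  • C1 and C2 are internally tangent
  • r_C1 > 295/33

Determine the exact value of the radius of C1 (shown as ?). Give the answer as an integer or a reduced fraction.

1. [int C1,C2]  r_C1² − (40/3)r_C1 + 175/9 = 0  ⇒  r_C1 = 5/3 or 35/3
2. given r_C1 > 295/33: keep 35/3

35/3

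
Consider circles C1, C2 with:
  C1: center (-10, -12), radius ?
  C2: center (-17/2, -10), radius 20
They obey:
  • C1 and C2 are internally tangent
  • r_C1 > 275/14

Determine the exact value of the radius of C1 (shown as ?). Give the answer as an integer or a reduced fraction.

1. [int C1,C2]  r_C1² − 40r_C1 + 1575/4 = 0  ⇒  r_C1 = 35/2 or 45/2
2. given r_C1 > 275/14: keep 45/2

45/2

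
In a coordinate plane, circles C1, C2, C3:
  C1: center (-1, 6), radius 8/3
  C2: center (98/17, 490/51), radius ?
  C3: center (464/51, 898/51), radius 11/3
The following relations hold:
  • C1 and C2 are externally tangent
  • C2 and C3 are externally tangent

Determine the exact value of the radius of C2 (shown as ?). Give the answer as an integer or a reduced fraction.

5

1. [ext C1·C2]  r_C2² + (16/3)r_C2 − 155/3 = 0  ⇒  r_C2 = 5 (r>0 drops 1)
2. [ext C2·C3]  r_C2² + (22/3)r_C2 − 185/3 = 0  ⇒  r_C2 = 5 (r>0 drops 1)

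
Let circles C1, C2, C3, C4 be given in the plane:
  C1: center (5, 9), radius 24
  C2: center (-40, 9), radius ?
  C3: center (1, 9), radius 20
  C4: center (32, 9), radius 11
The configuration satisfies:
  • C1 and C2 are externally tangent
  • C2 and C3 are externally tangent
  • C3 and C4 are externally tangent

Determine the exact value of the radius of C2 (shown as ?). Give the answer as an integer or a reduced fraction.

1. [ext C1·C2]  r_C2² + 48r_C2 − 1449 = 0  ⇒  r_C2 = 21 (r>0 drops 1)
2. [ext C2·C3]  r_C2² + 40r_C2 − 1281 = 0  ⇒  r_C2 = 21 (r>0 drops 1)

21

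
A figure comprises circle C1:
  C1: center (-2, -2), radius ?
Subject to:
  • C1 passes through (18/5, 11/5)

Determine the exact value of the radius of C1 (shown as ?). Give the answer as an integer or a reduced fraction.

1. [C1∋P]  r_C1² − 49 = 0  ⇒  r_C1 = 7 (r>0 drops 1)

7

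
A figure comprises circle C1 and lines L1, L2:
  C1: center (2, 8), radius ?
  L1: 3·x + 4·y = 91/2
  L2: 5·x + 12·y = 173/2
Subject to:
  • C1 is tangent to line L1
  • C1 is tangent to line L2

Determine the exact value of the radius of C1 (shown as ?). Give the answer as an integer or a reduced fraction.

1. [C1‖L1]  r_C1² − 9/4 = 0  ⇒  r_C1 = 3/2 (r>0 drops 1)
2. [C1‖L2]  r_C1² − 9/4 = 0  ⇒  r_C1 = 3/2 (r>0 drops 1)

3/2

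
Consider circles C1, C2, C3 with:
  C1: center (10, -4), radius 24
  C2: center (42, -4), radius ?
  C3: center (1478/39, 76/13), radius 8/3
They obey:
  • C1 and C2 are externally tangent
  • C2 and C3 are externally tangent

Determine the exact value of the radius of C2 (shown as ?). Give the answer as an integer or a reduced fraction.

1. [ext C1·C2]  r_C2² + 48r_C2 − 448 = 0  ⇒  r_C2 = 8 (r>0 drops 1)
2. [ext C2·C3]  r_C2² + (16/3)r_C2 − 320/3 = 0  ⇒  r_C2 = 8 (r>0 drops 1)

8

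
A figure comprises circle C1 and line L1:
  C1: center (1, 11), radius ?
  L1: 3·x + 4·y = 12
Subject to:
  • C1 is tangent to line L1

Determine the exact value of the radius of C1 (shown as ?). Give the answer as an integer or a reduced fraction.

1. [C1‖L1]  r_C1² − 49 = 0  ⇒  r_C1 = 7 (r>0 drops 1)

7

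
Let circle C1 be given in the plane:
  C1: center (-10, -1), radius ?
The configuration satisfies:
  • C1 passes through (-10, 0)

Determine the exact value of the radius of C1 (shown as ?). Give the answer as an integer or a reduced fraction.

1

1. [C1∋P]  r_C1² − 1 = 0  ⇒  r_C1 = 1 (r>0 drops 1)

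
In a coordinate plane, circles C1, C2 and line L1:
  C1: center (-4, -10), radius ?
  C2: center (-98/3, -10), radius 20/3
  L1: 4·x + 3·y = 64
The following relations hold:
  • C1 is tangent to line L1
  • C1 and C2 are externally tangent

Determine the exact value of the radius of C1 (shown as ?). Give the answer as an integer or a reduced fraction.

1. [C1‖L1]  r_C1² − 484 = 0  ⇒  r_C1 = 22 (r>0 drops 1)
2. [ext C1·C2]  r_C1² + (40/3)r_C1 − 2332/3 = 0  ⇒  r_C1 = 22 (r>0 drops 1)

22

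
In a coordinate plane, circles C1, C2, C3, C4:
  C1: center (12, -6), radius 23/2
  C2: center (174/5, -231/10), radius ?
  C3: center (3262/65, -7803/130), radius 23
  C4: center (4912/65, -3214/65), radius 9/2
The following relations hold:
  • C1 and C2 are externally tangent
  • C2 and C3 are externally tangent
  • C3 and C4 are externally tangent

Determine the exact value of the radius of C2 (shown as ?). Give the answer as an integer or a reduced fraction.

1. [ext C1·C2]  r_C2² + 23r_C2 − 680 = 0  ⇒  r_C2 = 17 (r>0 drops 1)
2. [ext C2·C3]  r_C2² + 46r_C2 − 1071 = 0  ⇒  r_C2 = 17 (r>0 drops 1)

17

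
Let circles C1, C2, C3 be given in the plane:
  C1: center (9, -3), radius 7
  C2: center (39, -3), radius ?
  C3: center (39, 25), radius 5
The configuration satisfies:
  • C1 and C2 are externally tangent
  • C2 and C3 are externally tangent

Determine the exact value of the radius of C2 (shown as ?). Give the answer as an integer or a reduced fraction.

23

1. [ext C1·C2]  r_C2² + 14r_C2 − 851 = 0  ⇒  r_C2 = 23 (r>0 drops 1)
2. [ext C2·C3]  r_C2² + 10r_C2 − 759 = 0  ⇒  r_C2 = 23 (r>0 drops 1)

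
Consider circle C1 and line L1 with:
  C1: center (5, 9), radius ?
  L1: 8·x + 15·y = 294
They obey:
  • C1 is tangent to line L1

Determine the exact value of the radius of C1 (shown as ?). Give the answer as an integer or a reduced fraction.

1. [C1‖L1]  r_C1² − 49 = 0  ⇒  r_C1 = 7 (r>0 drops 1)

7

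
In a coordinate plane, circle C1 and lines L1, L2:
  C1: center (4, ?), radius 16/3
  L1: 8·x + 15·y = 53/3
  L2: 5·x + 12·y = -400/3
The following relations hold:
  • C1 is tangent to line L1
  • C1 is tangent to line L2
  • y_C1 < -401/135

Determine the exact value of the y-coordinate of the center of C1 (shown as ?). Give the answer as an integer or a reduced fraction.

1. [C1‖L1]  y_C1² + (86/45)y_C1 − 1603/45 = 0  ⇒  y_C1 = -7 or 229/45
2. [C1‖L2]  y_C1² + (230/9)y_C1 + 1169/9 = 0  ⇒  y_C1 = -167/9 or -7

-7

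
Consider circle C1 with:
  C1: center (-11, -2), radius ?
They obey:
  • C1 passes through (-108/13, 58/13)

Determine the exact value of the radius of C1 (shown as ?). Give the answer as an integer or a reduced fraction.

1. [C1∋P]  r_C1² − 49 = 0  ⇒  r_C1 = 7 (r>0 drops 1)

7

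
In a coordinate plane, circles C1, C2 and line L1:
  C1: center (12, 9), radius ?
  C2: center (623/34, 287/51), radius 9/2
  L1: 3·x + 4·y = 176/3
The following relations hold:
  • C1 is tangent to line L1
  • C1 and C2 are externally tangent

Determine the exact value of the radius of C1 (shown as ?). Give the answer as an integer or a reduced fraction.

1. [C1‖L1]  r_C1² − 64/9 = 0  ⇒  r_C1 = 8/3 (r>0 drops 1)
2. [ext C1·C2]  r_C1² + 9r_C1 − 280/9 = 0  ⇒  r_C1 = 8/3 (r>0 drops 1)

8/3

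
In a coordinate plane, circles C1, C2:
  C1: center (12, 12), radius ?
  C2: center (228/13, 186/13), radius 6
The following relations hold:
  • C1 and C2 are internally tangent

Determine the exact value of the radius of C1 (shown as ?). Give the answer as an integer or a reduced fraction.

1. [int C1,C2]  r_C1² − 12r_C1 = 0  ⇒  r_C1 = 12 (r>0 drops 1)

12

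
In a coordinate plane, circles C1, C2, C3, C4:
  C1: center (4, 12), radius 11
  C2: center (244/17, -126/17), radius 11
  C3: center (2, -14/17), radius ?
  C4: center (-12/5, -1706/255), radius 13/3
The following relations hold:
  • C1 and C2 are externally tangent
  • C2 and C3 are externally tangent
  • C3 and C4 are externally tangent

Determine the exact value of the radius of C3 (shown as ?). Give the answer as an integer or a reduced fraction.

3

1. [ext C2·C3]  r_C3² + 22r_C3 − 75 = 0  ⇒  r_C3 = 3 (r>0 drops 1)
2. [ext C3·C4]  r_C3² + (26/3)r_C3 − 35 = 0  ⇒  r_C3 = 3 (r>0 drops 1)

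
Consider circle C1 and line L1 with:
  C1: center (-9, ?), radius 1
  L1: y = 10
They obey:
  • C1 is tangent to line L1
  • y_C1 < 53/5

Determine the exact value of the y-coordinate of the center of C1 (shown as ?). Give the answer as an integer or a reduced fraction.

9

1. [C1‖L1]  y_C1² − 20y_C1 + 99 = 0  ⇒  y_C1 = 9 or 11
2. given y_C1 < 53/5: keep 9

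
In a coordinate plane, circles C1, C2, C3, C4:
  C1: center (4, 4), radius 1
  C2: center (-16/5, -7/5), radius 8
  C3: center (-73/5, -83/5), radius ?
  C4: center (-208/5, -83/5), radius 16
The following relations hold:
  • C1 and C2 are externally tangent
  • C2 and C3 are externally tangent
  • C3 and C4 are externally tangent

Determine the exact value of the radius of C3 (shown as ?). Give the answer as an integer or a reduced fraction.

11

1. [ext C2·C3]  r_C3² + 16r_C3 − 297 = 0  ⇒  r_C3 = 11 (r>0 drops 1)
2. [ext C3·C4]  r_C3² + 32r_C3 − 473 = 0  ⇒  r_C3 = 11 (r>0 drops 1)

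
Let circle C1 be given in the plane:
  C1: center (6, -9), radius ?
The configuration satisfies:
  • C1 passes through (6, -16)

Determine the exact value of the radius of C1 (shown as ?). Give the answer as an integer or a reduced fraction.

1. [C1∋P]  r_C1² − 49 = 0  ⇒  r_C1 = 7 (r>0 drops 1)

7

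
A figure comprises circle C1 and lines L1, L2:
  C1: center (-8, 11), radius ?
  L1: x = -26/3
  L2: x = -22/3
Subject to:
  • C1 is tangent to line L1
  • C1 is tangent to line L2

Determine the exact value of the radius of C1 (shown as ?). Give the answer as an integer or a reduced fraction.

1. [C1‖L1]  r_C1² − 4/9 = 0  ⇒  r_C1 = 2/3 (r>0 drops 1)
2. [C1‖L2]  r_C1² − 4/9 = 0  ⇒  r_C1 = 2/3 (r>0 drops 1)

2/3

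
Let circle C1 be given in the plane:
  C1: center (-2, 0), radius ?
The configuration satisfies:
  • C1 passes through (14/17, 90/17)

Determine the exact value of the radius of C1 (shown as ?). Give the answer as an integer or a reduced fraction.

1. [C1∋P]  r_C1² − 36 = 0  ⇒  r_C1 = 6 (r>0 drops 1)

6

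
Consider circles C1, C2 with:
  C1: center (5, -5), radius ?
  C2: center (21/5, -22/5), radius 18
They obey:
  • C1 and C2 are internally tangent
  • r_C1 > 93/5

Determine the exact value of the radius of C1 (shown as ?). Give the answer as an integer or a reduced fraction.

1. [int C1,C2]  r_C1² − 36r_C1 + 323 = 0  ⇒  r_C1 = 17 or 19
2. given r_C1 > 93/5: keep 19

19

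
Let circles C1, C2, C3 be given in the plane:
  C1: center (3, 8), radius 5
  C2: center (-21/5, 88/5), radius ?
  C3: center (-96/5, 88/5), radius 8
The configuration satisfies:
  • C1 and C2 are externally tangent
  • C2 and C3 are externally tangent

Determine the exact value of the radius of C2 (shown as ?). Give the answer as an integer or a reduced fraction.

7

1. [ext C1·C2]  r_C2² + 10r_C2 − 119 = 0  ⇒  r_C2 = 7 (r>0 drops 1)
2. [ext C2·C3]  r_C2² + 16r_C2 − 161 = 0  ⇒  r_C2 = 7 (r>0 drops 1)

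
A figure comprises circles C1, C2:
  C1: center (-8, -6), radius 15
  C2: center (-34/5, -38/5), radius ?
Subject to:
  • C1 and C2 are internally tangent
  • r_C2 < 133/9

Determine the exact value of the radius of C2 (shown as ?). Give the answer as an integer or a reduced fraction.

1. [int C1,C2]  r_C2² − 30r_C2 + 221 = 0  ⇒  r_C2 = 13 or 17
2. given r_C2 < 133/9: keep 13

13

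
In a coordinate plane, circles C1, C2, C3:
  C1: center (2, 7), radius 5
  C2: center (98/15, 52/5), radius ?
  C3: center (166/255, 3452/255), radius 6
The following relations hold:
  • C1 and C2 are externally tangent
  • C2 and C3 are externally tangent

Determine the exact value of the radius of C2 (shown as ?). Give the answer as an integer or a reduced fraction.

1. [ext C1·C2]  r_C2² + 10r_C2 − 64/9 = 0  ⇒  r_C2 = 2/3 (r>0 drops 1)
2. [ext C2·C3]  r_C2² + 12r_C2 − 76/9 = 0  ⇒  r_C2 = 2/3 (r>0 drops 1)

2/3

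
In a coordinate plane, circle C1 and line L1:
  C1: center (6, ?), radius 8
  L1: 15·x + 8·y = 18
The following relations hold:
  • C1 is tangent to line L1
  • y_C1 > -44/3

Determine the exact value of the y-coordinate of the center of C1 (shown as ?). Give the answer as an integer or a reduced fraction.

8

1. [C1‖L1]  y_C1² + 18y_C1 − 208 = 0  ⇒  y_C1 = -26 or 8
2. given y_C1 > -44/3: keep 8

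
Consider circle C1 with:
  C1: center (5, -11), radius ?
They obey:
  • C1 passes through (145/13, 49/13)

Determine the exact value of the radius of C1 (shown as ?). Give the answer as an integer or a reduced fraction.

1. [C1∋P]  r_C1² − 256 = 0  ⇒  r_C1 = 16 (r>0 drops 1)

16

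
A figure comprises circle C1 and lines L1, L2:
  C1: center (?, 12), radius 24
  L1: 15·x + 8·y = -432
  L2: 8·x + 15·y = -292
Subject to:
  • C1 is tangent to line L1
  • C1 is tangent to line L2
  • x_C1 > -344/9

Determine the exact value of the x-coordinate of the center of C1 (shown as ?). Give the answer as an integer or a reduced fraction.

1. [C1‖L1]  x_C1² + (352/5)x_C1 + 2496/5 = 0  ⇒  x_C1 = -312/5 or -8
2. [C1‖L2]  x_C1² + 118x_C1 + 880 = 0  ⇒  x_C1 = -110 or -8

-8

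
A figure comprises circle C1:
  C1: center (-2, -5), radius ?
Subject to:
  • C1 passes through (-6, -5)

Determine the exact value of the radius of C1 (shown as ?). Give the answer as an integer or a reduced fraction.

4

1. [C1∋P]  r_C1² − 16 = 0  ⇒  r_C1 = 4 (r>0 drops 1)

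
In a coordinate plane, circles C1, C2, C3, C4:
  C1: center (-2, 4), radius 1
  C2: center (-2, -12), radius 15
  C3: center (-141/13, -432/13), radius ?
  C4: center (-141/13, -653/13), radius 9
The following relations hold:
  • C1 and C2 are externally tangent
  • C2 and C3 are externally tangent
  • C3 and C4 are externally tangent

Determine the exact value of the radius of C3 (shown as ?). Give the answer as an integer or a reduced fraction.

1. [ext C2·C3]  r_C3² + 30r_C3 − 304 = 0  ⇒  r_C3 = 8 (r>0 drops 1)
2. [ext C3·C4]  r_C3² + 18r_C3 − 208 = 0  ⇒  r_C3 = 8 (r>0 drops 1)

8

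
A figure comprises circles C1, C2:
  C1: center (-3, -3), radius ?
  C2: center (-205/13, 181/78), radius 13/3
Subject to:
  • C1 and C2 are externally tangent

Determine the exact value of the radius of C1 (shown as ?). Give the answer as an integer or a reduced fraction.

1. [ext C1·C2]  r_C1² + (26/3)r_C1 − 2071/12 = 0  ⇒  r_C1 = 19/2 (r>0 drops 1)

19/2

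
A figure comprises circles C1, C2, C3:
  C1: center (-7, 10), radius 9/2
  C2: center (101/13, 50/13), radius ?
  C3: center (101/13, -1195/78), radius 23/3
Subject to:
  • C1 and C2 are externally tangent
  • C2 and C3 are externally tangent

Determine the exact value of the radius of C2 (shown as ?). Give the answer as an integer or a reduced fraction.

1. [ext C1·C2]  r_C2² + 9r_C2 − 943/4 = 0  ⇒  r_C2 = 23/2 (r>0 drops 1)
2. [ext C2·C3]  r_C2² + (46/3)r_C2 − 3703/12 = 0  ⇒  r_C2 = 23/2 (r>0 drops 1)

23/2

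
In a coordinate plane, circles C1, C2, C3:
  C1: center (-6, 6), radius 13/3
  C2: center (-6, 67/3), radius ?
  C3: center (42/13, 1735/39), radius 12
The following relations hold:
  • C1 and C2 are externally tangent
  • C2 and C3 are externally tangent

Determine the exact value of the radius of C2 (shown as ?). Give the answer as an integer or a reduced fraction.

12

1. [ext C1·C2]  r_C2² + (26/3)r_C2 − 248 = 0  ⇒  r_C2 = 12 (r>0 drops 1)
2. [ext C2·C3]  r_C2² + 24r_C2 − 432 = 0  ⇒  r_C2 = 12 (r>0 drops 1)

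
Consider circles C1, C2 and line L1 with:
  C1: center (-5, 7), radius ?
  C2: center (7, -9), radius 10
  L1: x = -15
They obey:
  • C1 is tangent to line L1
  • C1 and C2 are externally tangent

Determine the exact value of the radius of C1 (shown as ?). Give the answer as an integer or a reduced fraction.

10

1. [C1‖L1]  r_C1² − 100 = 0  ⇒  r_C1 = 10 (r>0 drops 1)
2. [ext C1·C2]  r_C1² + 20r_C1 − 300 = 0  ⇒  r_C1 = 10 (r>0 drops 1)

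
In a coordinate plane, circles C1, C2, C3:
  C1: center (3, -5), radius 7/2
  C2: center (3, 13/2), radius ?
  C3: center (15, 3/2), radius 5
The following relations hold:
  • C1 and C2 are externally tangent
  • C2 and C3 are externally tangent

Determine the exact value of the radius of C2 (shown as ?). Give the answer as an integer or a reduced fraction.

1. [ext C1·C2]  r_C2² + 7r_C2 − 120 = 0  ⇒  r_C2 = 8 (r>0 drops 1)
2. [ext C2·C3]  r_C2² + 10r_C2 − 144 = 0  ⇒  r_C2 = 8 (r>0 drops 1)

8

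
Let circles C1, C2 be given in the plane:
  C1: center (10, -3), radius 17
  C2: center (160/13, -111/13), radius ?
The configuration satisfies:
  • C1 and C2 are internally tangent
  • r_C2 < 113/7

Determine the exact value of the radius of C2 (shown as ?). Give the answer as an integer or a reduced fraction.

11

1. [int C1,C2]  r_C2² − 34r_C2 + 253 = 0  ⇒  r_C2 = 11 or 23
2. given r_C2 < 113/7: keep 11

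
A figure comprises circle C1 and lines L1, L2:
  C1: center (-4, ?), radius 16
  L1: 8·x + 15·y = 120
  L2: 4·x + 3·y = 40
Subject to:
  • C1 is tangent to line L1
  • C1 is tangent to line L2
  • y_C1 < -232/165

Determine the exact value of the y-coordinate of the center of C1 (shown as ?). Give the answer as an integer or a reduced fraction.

-8

1. [C1‖L1]  y_C1² − (304/15)y_C1 − 3392/15 = 0  ⇒  y_C1 = -8 or 424/15
2. [C1‖L2]  y_C1² − (112/3)y_C1 − 1088/3 = 0  ⇒  y_C1 = -8 or 136/3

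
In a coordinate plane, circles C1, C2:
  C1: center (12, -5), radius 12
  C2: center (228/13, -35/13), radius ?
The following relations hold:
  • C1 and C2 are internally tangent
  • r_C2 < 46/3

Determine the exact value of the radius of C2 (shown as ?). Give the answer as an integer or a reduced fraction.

1. [int C1,C2]  r_C2² − 24r_C2 + 108 = 0  ⇒  r_C2 = 6 or 18
2. given r_C2 < 46/3: keep 6

6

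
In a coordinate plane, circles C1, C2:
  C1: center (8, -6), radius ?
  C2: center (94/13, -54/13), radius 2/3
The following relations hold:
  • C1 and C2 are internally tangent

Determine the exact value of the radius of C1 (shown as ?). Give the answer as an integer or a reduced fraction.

1. [int C1,C2]  r_C1² − (4/3)r_C1 − 32/9 = 0  ⇒  r_C1 = 8/3 (r>0 drops 1)

8/3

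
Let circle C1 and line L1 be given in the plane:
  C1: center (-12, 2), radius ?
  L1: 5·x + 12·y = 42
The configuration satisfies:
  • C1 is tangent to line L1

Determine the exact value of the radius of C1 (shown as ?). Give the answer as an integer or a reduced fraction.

6

1. [C1‖L1]  r_C1² − 36 = 0  ⇒  r_C1 = 6 (r>0 drops 1)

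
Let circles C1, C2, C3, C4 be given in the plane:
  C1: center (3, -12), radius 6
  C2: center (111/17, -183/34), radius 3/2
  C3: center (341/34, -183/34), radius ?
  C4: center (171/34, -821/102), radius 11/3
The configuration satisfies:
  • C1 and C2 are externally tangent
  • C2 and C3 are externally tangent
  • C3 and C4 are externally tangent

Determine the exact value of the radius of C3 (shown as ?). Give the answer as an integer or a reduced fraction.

1. [ext C2·C3]  r_C3² + 3r_C3 − 10 = 0  ⇒  r_C3 = 2 (r>0 drops 1)
2. [ext C3·C4]  r_C3² + (22/3)r_C3 − 56/3 = 0  ⇒  r_C3 = 2 (r>0 drops 1)

2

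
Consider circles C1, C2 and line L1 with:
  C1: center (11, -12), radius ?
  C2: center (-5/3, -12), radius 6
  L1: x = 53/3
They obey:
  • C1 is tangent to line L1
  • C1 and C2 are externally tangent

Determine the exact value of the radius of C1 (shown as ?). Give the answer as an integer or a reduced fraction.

1. [C1‖L1]  r_C1² − 400/9 = 0  ⇒  r_C1 = 20/3 (r>0 drops 1)
2. [ext C1·C2]  r_C1² + 12r_C1 − 1120/9 = 0  ⇒  r_C1 = 20/3 (r>0 drops 1)

20/3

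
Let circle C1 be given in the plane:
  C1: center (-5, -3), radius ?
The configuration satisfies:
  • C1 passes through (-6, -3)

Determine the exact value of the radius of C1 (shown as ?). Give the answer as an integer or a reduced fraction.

1

1. [C1∋P]  r_C1² − 1 = 0  ⇒  r_C1 = 1 (r>0 drops 1)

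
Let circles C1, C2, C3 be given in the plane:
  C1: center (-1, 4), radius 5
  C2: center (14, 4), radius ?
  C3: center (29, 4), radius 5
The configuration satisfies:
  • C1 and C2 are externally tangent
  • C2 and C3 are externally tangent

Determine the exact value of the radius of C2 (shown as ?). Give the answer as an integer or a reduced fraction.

1. [ext C1·C2]  r_C2² + 10r_C2 − 200 = 0  ⇒  r_C2 = 10 (r>0 drops 1)
2. [ext C2·C3]  r_C2² + 10r_C2 − 200 = 0  ⇒  r_C2 = 10 (r>0 drops 1)

10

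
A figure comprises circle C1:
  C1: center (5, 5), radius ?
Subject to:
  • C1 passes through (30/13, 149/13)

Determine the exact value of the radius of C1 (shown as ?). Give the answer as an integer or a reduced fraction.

1. [C1∋P]  r_C1² − 49 = 0  ⇒  r_C1 = 7 (r>0 drops 1)

7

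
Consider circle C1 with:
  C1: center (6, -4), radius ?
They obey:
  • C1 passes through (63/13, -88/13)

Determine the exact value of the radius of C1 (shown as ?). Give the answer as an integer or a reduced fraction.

3

1. [C1∋P]  r_C1² − 9 = 0  ⇒  r_C1 = 3 (r>0 drops 1)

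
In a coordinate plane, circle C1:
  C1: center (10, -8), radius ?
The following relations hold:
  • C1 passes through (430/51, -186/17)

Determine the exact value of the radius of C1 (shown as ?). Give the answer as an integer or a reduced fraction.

1. [C1∋P]  r_C1² − 100/9 = 0  ⇒  r_C1 = 10/3 (r>0 drops 1)

10/3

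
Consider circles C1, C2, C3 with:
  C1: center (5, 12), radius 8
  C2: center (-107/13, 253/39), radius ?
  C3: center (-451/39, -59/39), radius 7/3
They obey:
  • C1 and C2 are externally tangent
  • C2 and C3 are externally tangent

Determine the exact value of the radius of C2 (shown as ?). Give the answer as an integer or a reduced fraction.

1. [ext C1·C2]  r_C2² + 16r_C2 − 1273/9 = 0  ⇒  r_C2 = 19/3 (r>0 drops 1)
2. [ext C2·C3]  r_C2² + (14/3)r_C2 − 209/3 = 0  ⇒  r_C2 = 19/3 (r>0 drops 1)

19/3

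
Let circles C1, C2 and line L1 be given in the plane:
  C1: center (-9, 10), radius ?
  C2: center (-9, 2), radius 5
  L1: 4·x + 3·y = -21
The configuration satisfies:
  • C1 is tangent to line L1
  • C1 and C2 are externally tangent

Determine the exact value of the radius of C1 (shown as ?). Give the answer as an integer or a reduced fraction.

1. [C1‖L1]  r_C1² − 9 = 0  ⇒  r_C1 = 3 (r>0 drops 1)
2. [ext C1·C2]  r_C1² + 10r_C1 − 39 = 0  ⇒  r_C1 = 3 (r>0 drops 1)

3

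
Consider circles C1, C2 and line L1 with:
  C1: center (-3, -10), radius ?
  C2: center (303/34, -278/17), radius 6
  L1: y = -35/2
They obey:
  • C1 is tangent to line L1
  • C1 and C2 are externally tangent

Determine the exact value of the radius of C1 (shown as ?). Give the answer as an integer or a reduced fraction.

15/2

1. [C1‖L1]  r_C1² − 225/4 = 0  ⇒  r_C1 = 15/2 (r>0 drops 1)
2. [ext C1·C2]  r_C1² + 12r_C1 − 585/4 = 0  ⇒  r_C1 = 15/2 (r>0 drops 1)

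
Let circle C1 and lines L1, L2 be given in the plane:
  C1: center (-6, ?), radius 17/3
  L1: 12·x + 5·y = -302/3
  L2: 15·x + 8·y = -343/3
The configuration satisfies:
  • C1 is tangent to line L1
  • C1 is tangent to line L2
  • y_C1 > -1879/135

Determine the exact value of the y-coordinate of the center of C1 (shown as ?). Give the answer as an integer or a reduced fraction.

9

1. [C1‖L1]  y_C1² + (172/15)y_C1 − 921/5 = 0  ⇒  y_C1 = -307/15 or 9
2. [C1‖L2]  y_C1² + (73/12)y_C1 − 543/4 = 0  ⇒  y_C1 = -181/12 or 9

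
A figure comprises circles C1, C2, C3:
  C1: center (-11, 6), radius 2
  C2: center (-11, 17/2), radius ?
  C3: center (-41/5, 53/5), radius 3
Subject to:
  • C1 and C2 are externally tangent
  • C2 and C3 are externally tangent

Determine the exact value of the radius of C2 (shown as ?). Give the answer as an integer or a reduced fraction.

1. [ext C1·C2]  r_C2² + 4r_C2 − 9/4 = 0  ⇒  r_C2 = 1/2 (r>0 drops 1)
2. [ext C2·C3]  r_C2² + 6r_C2 − 13/4 = 0  ⇒  r_C2 = 1/2 (r>0 drops 1)

1/2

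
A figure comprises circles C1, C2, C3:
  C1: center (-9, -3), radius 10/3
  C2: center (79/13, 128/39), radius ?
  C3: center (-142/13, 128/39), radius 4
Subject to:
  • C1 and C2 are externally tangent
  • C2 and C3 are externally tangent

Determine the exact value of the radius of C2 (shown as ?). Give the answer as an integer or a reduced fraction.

13

1. [ext C1·C2]  r_C2² + (20/3)r_C2 − 767/3 = 0  ⇒  r_C2 = 13 (r>0 drops 1)
2. [ext C2·C3]  r_C2² + 8r_C2 − 273 = 0  ⇒  r_C2 = 13 (r>0 drops 1)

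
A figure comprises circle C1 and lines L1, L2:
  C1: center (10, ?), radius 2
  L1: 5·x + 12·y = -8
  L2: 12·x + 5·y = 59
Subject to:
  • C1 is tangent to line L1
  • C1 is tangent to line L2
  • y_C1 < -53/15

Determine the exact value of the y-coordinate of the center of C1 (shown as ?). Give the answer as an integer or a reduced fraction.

1. [C1‖L1]  y_C1² + (29/3)y_C1 + 56/3 = 0  ⇒  y_C1 = -7 or -8/3
2. [C1‖L2]  y_C1² + (122/5)y_C1 + 609/5 = 0  ⇒  y_C1 = -87/5 or -7

-7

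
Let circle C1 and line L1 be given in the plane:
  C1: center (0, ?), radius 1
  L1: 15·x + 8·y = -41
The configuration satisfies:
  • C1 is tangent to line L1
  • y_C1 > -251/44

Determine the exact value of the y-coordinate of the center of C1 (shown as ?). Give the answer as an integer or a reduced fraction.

1. [C1‖L1]  y_C1² + (41/4)y_C1 + 87/4 = 0  ⇒  y_C1 = -29/4 or -3
2. given y_C1 > -251/44: keep -3

-3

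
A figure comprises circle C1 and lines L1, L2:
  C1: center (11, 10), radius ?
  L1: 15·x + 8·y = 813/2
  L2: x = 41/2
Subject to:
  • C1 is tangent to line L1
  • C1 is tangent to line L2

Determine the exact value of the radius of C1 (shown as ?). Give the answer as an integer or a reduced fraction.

19/2

1. [C1‖L1]  r_C1² − 361/4 = 0  ⇒  r_C1 = 19/2 (r>0 drops 1)
2. [C1‖L2]  r_C1² − 361/4 = 0  ⇒  r_C1 = 19/2 (r>0 drops 1)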